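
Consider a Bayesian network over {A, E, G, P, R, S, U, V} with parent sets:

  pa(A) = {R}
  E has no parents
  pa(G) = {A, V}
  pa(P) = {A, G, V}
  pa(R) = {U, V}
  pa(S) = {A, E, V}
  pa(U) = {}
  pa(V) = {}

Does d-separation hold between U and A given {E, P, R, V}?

We examine all 6 paths between U and A:
  1. U → R ← V → G → P ← A — R:collider[open]; V:fork[blocks]; G:chain[open]; P:collider[open] ⇒ blocked
  2. U → R ← V → G ← A — R:collider[open]; V:fork[blocks]; G:collider[open] ⇒ blocked
  3. U → R ← V → P ← G ← A — R:collider[open]; V:fork[blocks]; P:collider[open]; G:chain[open] ⇒ blocked
  4. U → R ← V → P ← A — R:collider[open]; V:fork[blocks]; P:collider[open] ⇒ blocked
  5. U → R ← V → S ← A — R:collider[open]; V:fork[blocks]; S:collider[blocks] ⇒ blocked
  6. U → R → A — R:chain[blocks] ⇒ blocked
All paths are blocked; U ⊥ A | {E, P, R, V} holds.

Yes — U and A are d-separated given {E, P, R, V}.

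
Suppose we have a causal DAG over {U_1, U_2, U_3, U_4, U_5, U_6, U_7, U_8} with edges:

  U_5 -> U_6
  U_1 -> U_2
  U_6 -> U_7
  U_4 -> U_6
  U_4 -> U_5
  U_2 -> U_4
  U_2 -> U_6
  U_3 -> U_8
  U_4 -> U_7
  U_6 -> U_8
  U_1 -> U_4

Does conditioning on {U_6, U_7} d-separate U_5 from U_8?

5 paths connect U_5 and U_8; each must be blocked for d-separation to hold:
Path 1: U_5 ← U_4 ← U_2 → U_6 → U_8
  U_6 is a chain here and U_6 is conditioned on, so the path is blocked at U_6.
Path 2: U_5 ← U_4 → U_7 ← U_6 → U_8
  U_6 is a fork here and U_6 is conditioned on, so the path is blocked at U_6.
Path 3: U_5 ← U_4 → U_6 → U_8
  U_6 is a chain here and U_6 is conditioned on, so the path is blocked at U_6.
Path 4: U_5 ← U_4 ← U_1 → U_2 → U_6 → U_8
  U_6 is a chain here and U_6 is conditioned on, so the path is blocked at U_6.
Path 5: U_5 → U_6 → U_8
  U_6 is a chain here and U_6 is conditioned on, so the path is blocked at U_6.
All paths are blocked; U_5 ⊥ U_8 | {U_6, U_7} holds.

Yes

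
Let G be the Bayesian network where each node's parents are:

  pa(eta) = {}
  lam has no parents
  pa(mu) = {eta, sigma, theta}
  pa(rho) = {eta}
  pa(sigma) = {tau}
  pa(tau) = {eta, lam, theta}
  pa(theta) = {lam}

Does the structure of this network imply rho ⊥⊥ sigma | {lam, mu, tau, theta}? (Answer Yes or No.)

6 paths connect rho and sigma; each must be blocked for d-separation to hold:
Path 1: rho ← eta → tau ← theta → mu ← sigma
  theta is a fork here and theta is conditioned on, so the path is blocked at theta.
Path 2: rho ← eta → tau ← lam → theta → mu ← sigma
  lam is a fork here and lam is conditioned on, so the path is blocked at lam.
Path 3: rho ← eta → tau → sigma
  tau is a chain here and tau is conditioned on, so the path is blocked at tau.
Path 4: rho ← eta → mu ← theta → tau → sigma
  theta is a fork here and theta is conditioned on, so the path is blocked at theta.
Path 5: rho ← eta → mu ← theta ← lam → tau → sigma
  theta is a chain here and theta is conditioned on, so the path is blocked at theta.
Path 6: rho ← eta → mu ← sigma
  eta is a fork and eta is not conditioned on; mu is a collider and mu is conditioned on, which opens it — no node blocks this path, so it is active.
Because an active path exists, rho and sigma are not d-separated.

No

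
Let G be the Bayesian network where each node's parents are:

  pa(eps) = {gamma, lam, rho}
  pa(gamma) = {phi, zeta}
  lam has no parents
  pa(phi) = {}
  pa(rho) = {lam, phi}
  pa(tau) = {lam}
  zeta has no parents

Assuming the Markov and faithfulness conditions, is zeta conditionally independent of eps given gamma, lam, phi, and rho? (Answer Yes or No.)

Yes

3 paths connect zeta and eps; each must be blocked for d-separation to hold:
  1. zeta → gamma → eps — gamma:chain[blocks] ⇒ blocked
  2. zeta → gamma ← phi → rho → eps — gamma:collider[open]; phi:fork[blocks]; rho:chain[blocks] ⇒ blocked
  3. zeta → gamma ← phi → rho ← lam → eps — gamma:collider[open]; phi:fork[blocks]; rho:collider[open]; lam:fork[blocks] ⇒ blocked
Since every path is blocked, d-separation holds.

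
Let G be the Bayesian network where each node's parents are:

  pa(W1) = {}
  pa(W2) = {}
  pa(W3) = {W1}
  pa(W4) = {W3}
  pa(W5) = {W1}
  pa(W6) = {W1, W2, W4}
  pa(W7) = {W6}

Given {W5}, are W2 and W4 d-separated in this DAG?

Enumerating the 2 paths from W2 to W4 and testing each for blocking by {W5}:
  1. W2 → W6 ← W4 — W6:collider[blocks] ⇒ blocked
  2. W2 → W6 ← W1 → W3 → W4 — W6:collider[blocks]; W1:fork[open]; W3:chain[open] ⇒ blocked
Every path is blocked, so W2 and W4 are d-separated given {W5}.

Yes — W2 and W4 are d-separated given {W5}.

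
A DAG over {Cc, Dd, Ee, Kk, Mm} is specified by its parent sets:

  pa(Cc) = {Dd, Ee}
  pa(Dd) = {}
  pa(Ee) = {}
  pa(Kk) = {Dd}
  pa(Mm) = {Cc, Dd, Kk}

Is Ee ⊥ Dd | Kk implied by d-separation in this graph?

We examine all 3 paths between Ee and Dd:
  1. Ee → Cc → Mm ← Dd — Cc:chain[open]; Mm:collider[blocks] ⇒ blocked
  2. Ee → Cc → Mm ← Kk ← Dd — Cc:chain[open]; Mm:collider[blocks]; Kk:chain[blocks] ⇒ blocked
  3. Ee → Cc ← Dd — Cc:collider[blocks] ⇒ blocked
All paths are blocked; Ee ⊥ Dd | {Kk} holds.

Yes — Ee and Dd are d-separated given {Kk}.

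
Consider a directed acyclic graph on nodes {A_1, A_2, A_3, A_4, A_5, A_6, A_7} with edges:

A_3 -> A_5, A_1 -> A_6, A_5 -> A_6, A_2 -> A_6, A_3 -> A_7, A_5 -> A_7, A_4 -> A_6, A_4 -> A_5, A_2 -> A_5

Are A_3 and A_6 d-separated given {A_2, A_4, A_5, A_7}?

Yes

There are 6 undirected paths between A_3 and A_6; checking each against the conditioning set {A_2, A_4, A_5, A_7}:
Path 1: A_3 → A_5 ← A_4 → A_6
  A_4 is a fork here and A_4 is conditioned on, so the path is blocked at A_4.
Path 2: A_3 → A_5 → A_6
  A_5 is a chain here and A_5 is conditioned on, so the path is blocked at A_5.
Path 3: A_3 → A_5 ← A_2 → A_6
  A_2 is a fork here and A_2 is conditioned on, so the path is blocked at A_2.
Path 4: A_3 → A_7 ← A_5 ← A_4 → A_6
  A_5 is a chain here and A_5 is conditioned on, so the path is blocked at A_5.
Path 5: A_3 → A_7 ← A_5 → A_6
  A_5 is a fork here and A_5 is conditioned on, so the path is blocked at A_5.
Path 6: A_3 → A_7 ← A_5 ← A_2 → A_6
  A_5 is a chain here and A_5 is conditioned on, so the path is blocked at A_5.
Every path is blocked, so A_3 and A_6 are d-separated given {A_2, A_4, A_5, A_7}.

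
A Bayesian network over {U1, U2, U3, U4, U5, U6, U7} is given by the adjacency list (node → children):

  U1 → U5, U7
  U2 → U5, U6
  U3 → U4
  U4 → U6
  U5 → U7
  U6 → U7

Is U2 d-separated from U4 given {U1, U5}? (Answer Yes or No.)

Yes — U2 and U4 are d-separated given {U1, U5}.

We examine all 3 paths between U2 and U4:
  1. U2 → U6 ← U4 — U6:collider[blocks] ⇒ blocked
  2. U2 → U5 ← U1 → U7 ← U6 ← U4 — U5:collider[open]; U1:fork[blocks]; U7:collider[blocks]; U6:chain[open] ⇒ blocked
  3. U2 → U5 → U7 ← U6 ← U4 — U5:chain[blocks]; U7:collider[blocks]; U6:chain[open] ⇒ blocked
Since every path is blocked, d-separation holds.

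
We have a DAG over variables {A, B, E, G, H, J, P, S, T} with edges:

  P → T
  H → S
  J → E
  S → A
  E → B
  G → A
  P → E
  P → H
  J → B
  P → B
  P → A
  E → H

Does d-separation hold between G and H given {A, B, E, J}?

No — G and H are not d-separated given {A, B, E, J}.

There are 5 undirected paths between G and H; checking each against the conditioning set {A, B, E, J}:
Path 1: G → A ← P → E → H
  E is a chain here and E is conditioned on, so the path is blocked at E.
Path 2: G → A ← P → B ← E → H
  E is a fork here and E is conditioned on, so the path is blocked at E.
Path 3: G → A ← P → B ← J → E → H
  J is a fork here and J is conditioned on, so the path is blocked at J.
Path 4: G → A ← P → H
  A is a collider and A is conditioned on, which opens it; P is a fork and P is not conditioned on — no node blocks this path, so it is active.
Path 5: G → A ← S ← H
  A is a collider and A is conditioned on, which opens it; S is a chain and S is not conditioned on — no node blocks this path, so it is active.
Because an active path exists, G and H are not d-separated.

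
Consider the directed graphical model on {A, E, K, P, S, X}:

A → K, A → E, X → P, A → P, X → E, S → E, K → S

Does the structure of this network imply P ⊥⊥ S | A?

4 paths connect P and S; each must be blocked for d-separation to hold:
Path 1: P ← A → K → S
  A is a fork here and A is conditioned on, so the path is blocked at A.
Path 2: P ← A → E ← S
  A is a fork here and A is conditioned on, so the path is blocked at A.
Path 3: P ← X → E ← A → K → S
  E is a collider here and neither E nor any of its descendants is conditioned on, so the collider stays closed — the path is blocked at E.
Path 4: P ← X → E ← S
  E is a collider here and neither E nor any of its descendants is conditioned on, so the collider stays closed — the path is blocked at E.
Since every path is blocked, d-separation holds.

Yes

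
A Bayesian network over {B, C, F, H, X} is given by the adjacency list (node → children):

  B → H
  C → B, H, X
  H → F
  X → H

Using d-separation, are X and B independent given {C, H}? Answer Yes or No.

There are 4 undirected paths between X and B; checking each against the conditioning set {C, H}:
Path 1: X ← C → B
  C is a fork here and C is conditioned on, so the path is blocked at C.
Path 2: X ← C → H ← B
  C is a fork here and C is conditioned on, so the path is blocked at C.
Path 3: X → H ← B
  H is a collider and H is conditioned on, which opens it — no node blocks this path, so it is active.
Path 4: X → H ← C → B
  C is a fork here and C is conditioned on, so the path is blocked at C.
Because an active path exists, X and B are not d-separated.

No — X and B are not d-separated given {C, H}.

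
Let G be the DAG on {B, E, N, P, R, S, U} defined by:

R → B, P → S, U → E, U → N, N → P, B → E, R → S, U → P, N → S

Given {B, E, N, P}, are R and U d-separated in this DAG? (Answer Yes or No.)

We examine all 5 paths between R and U:
Path 1: R → B → E ← U
  B is a chain here and B is conditioned on, so the path is blocked at B.
Path 2: R → S ← P ← U
  S is a collider here and neither S nor any of its descendants is conditioned on, so the collider stays closed — the path is blocked at S.
Path 3: R → S ← P ← N ← U
  S is a collider here and neither S nor any of its descendants is conditioned on, so the collider stays closed — the path is blocked at S.
Path 4: R → S ← N ← U
  S is a collider here and neither S nor any of its descendants is conditioned on, so the collider stays closed — the path is blocked at S.
Path 5: R → S ← N → P ← U
  S is a collider here and neither S nor any of its descendants is conditioned on, so the collider stays closed — the path is blocked at S.
Every path is blocked, so R and U are d-separated given {B, E, N, P}.

Yes — R and U are d-separated given {B, E, N, P}.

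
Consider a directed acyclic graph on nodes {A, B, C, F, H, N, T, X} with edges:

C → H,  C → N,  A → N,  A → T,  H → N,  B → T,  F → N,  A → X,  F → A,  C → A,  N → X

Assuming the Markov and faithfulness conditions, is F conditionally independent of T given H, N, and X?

5 paths connect F and T; each must be blocked for d-separation to hold:
Path 1: F → A → T
  A is a chain and A is not conditioned on — no node blocks this path, so it is active.
Path 2: F → N ← A → T
  N is a collider and N is conditioned on, which opens it; A is a fork and A is not conditioned on — no node blocks this path, so it is active.
Path 3: F → N ← C → A → T
  N is a collider and N is conditioned on, which opens it; C is a fork and C is not conditioned on; A is a chain and A is not conditioned on — no node blocks this path, so it is active.
Path 4: F → N ← H ← C → A → T
  H is a chain here and H is conditioned on, so the path is blocked at H.
Path 5: F → N → X ← A → T
  N is a chain here and N is conditioned on, so the path is blocked at N.
Since the path F → A → T is active, F and T are not d-separated given {H, N, X}.

No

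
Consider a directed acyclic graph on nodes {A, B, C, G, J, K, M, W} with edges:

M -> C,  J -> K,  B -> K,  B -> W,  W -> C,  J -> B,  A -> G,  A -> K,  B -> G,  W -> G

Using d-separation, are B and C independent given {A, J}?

No

There are 4 undirected paths between B and C; checking each against the conditioning set {A, J}:
  1. B → W → C — W:chain[open] ⇒ active
  2. B → K ← A → G ← W → C — K:collider[blocks]; A:fork[blocks]; G:collider[blocks]; W:fork[open] ⇒ blocked
  3. B ← J → K ← A → G ← W → C — J:fork[blocks]; K:collider[blocks]; A:fork[blocks]; G:collider[blocks]; W:fork[open] ⇒ blocked
  4. B → G ← W → C — G:collider[blocks]; W:fork[open] ⇒ blocked
At least one path is unblocked, so d-separation fails.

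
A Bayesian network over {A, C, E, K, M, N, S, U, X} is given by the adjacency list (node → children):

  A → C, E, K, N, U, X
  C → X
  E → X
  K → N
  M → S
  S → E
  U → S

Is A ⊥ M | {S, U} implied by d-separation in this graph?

4 paths connect A and M; each must be blocked for d-separation to hold:
  1. A → X ← E ← S ← M — X:collider[blocks]; E:chain[open]; S:chain[blocks] ⇒ blocked
  2. A → U → S ← M — U:chain[blocks]; S:collider[open] ⇒ blocked
  3. A → C → X ← E ← S ← M — C:chain[open]; X:collider[blocks]; E:chain[open]; S:chain[blocks] ⇒ blocked
  4. A → E ← S ← M — E:collider[blocks]; S:chain[blocks] ⇒ blocked
All paths are blocked; A ⊥ M | {S, U} holds.

Yes — A and M are d-separated given {S, U}.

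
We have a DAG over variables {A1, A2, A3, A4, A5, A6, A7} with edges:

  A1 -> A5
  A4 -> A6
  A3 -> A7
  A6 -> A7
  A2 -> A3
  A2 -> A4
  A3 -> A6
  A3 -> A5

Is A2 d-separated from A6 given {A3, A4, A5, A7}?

We examine all 3 paths between A2 and A6:
  1. A2 → A4 → A6 — A4:chain[blocks] ⇒ blocked
  2. A2 → A3 → A7 ← A6 — A3:chain[blocks]; A7:collider[open] ⇒ blocked
  3. A2 → A3 → A6 — A3:chain[blocks] ⇒ blocked
All paths are blocked; A2 ⊥ A6 | {A3, A4, A5, A7} holds.

Yes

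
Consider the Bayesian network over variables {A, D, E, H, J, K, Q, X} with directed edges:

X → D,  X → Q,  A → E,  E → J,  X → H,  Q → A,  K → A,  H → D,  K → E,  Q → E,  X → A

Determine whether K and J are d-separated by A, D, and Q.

Enumerating the 4 paths from K to J and testing each for blocking by {A, D, Q}:
Path 1: K → E → J
  E is a chain and E is not conditioned on — no node blocks this path, so it is active.
Path 2: K → A → E → J
  A is a chain here and A is conditioned on, so the path is blocked at A.
Path 3: K → A ← Q → E → J
  Q is a fork here and Q is conditioned on, so the path is blocked at Q.
Path 4: K → A ← X → Q → E → J
  Q is a chain here and Q is conditioned on, so the path is blocked at Q.
Because an active path exists, K and J are not d-separated.

No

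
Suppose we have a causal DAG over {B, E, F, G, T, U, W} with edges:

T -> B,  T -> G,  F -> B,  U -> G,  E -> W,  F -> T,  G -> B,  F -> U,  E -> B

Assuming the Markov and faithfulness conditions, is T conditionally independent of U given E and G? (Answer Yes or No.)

Enumerating the 6 paths from T to U and testing each for blocking by {E, G}:
Path 1: T → B ← F → U
  B is a collider here and neither B nor any of its descendants is conditioned on, so the collider stays closed — the path is blocked at B.
Path 2: T → B ← G ← U
  B is a collider here and neither B nor any of its descendants is conditioned on, so the collider stays closed — the path is blocked at B.
Path 3: T ← F → B ← G ← U
  B is a collider here and neither B nor any of its descendants is conditioned on, so the collider stays closed — the path is blocked at B.
Path 4: T ← F → U
  F is a fork and F is not conditioned on — no node blocks this path, so it is active.
Path 5: T → G → B ← F → U
  G is a chain here and G is conditioned on, so the path is blocked at G.
Path 6: T → G ← U
  G is a collider and G is conditioned on, which opens it — no node blocks this path, so it is active.
Since the path T ← F → U is active, T and U are not d-separated given {E, G}.

No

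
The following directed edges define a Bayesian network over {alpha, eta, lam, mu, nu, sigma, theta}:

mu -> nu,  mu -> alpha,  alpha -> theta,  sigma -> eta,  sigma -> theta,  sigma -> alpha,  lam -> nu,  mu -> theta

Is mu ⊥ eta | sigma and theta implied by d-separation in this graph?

Yes — mu and eta are d-separated given {sigma, theta}.

We examine all 4 paths between mu and eta:
Path 1: mu → theta ← alpha ← sigma → eta
  sigma is a fork here and sigma is conditioned on, so the path is blocked at sigma.
Path 2: mu → theta ← sigma → eta
  sigma is a fork here and sigma is conditioned on, so the path is blocked at sigma.
Path 3: mu → alpha → theta ← sigma → eta
  sigma is a fork here and sigma is conditioned on, so the path is blocked at sigma.
Path 4: mu → alpha ← sigma → eta
  sigma is a fork here and sigma is conditioned on, so the path is blocked at sigma.
All paths are blocked; mu ⊥ eta | {sigma, theta} holds.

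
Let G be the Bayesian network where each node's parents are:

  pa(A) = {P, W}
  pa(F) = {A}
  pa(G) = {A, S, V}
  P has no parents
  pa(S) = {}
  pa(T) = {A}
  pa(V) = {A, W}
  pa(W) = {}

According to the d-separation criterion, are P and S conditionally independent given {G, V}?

No

We examine all 3 paths between P and S:
Path 1: P → A → V → G ← S
  V is a chain here and V is conditioned on, so the path is blocked at V.
Path 2: P → A → G ← S
  A is a chain and A is not conditioned on; G is a collider and G is conditioned on, which opens it — no node blocks this path, so it is active.
Path 3: P → A ← W → V → G ← S
  V is a chain here and V is conditioned on, so the path is blocked at V.
Because an active path exists, P and S are not d-separated.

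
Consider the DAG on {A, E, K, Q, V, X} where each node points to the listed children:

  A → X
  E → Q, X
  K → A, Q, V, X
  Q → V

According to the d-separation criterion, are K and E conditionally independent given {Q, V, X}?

4 paths connect K and E; each must be blocked for d-separation to hold:
Path 1: K → X ← E
  X is a collider and X is conditioned on, which opens it — no node blocks this path, so it is active.
Path 2: K → A → X ← E
  A is a chain and A is not conditioned on; X is a collider and X is conditioned on, which opens it — no node blocks this path, so it is active.
Path 3: K → V ← Q ← E
  Q is a chain here and Q is conditioned on, so the path is blocked at Q.
Path 4: K → Q ← E
  Q is a collider and Q is conditioned on, which opens it — no node blocks this path, so it is active.
At least one path is unblocked, so d-separation fails.

No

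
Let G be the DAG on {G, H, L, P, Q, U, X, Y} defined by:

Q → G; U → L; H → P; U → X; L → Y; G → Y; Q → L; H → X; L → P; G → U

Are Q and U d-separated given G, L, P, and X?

No

6 paths connect Q and U; each must be blocked for d-separation to hold:
Path 1: Q → L → Y ← G → U
  L is a chain here and L is conditioned on, so the path is blocked at L.
Path 2: Q → L ← U
  L is a collider and L is conditioned on, which opens it — no node blocks this path, so it is active.
Path 3: Q → L → P ← H → X ← U
  L is a chain here and L is conditioned on, so the path is blocked at L.
Path 4: Q → G → Y ← L ← U
  G is a chain here and G is conditioned on, so the path is blocked at G.
Path 5: Q → G → Y ← L → P ← H → X ← U
  G is a chain here and G is conditioned on, so the path is blocked at G.
Path 6: Q → G → U
  G is a chain here and G is conditioned on, so the path is blocked at G.
Because an active path exists, Q and U are not d-separated.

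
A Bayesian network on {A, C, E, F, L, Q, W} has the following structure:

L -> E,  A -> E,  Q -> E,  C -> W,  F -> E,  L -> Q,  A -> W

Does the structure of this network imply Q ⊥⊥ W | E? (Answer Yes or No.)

We examine all 2 paths between Q and W:
  1. Q → E ← A → W — E:collider[open]; A:fork[open] ⇒ active
  2. Q ← L → E ← A → W — L:fork[open]; E:collider[open]; A:fork[open] ⇒ active
At least one path is unblocked, so d-separation fails.

No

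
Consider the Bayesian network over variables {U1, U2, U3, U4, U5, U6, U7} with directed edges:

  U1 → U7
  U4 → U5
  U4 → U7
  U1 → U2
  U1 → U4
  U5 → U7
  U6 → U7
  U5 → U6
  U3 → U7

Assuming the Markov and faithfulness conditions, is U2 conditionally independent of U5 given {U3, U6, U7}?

We examine all 6 paths between U2 and U5:
Path 1: U2 ← U1 → U4 → U5
  U1 is a fork and U1 is not conditioned on; U4 is a chain and U4 is not conditioned on — no node blocks this path, so it is active.
Path 2: U2 ← U1 → U4 → U7 ← U5
  U1 is a fork and U1 is not conditioned on; U4 is a chain and U4 is not conditioned on; U7 is a collider and U7 is conditioned on, which opens it — no node blocks this path, so it is active.
Path 3: U2 ← U1 → U4 → U7 ← U6 ← U5
  U6 is a chain here and U6 is conditioned on, so the path is blocked at U6.
Path 4: U2 ← U1 → U7 ← U4 → U5
  U1 is a fork and U1 is not conditioned on; U7 is a collider and U7 is conditioned on, which opens it; U4 is a fork and U4 is not conditioned on — no node blocks this path, so it is active.
Path 5: U2 ← U1 → U7 ← U5
  U1 is a fork and U1 is not conditioned on; U7 is a collider and U7 is conditioned on, which opens it — no node blocks this path, so it is active.
Path 6: U2 ← U1 → U7 ← U6 ← U5
  U6 is a chain here and U6 is conditioned on, so the path is blocked at U6.
Because an active path exists, U2 and U5 are not d-separated.

No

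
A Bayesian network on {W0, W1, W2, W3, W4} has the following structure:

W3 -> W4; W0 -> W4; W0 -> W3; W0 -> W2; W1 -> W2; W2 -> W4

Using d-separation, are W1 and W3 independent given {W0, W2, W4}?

Yes

There are 4 undirected paths between W1 and W3; checking each against the conditioning set {W0, W2, W4}:
Path 1: W1 → W2 → W4 ← W3
  W2 is a chain here and W2 is conditioned on, so the path is blocked at W2.
Path 2: W1 → W2 → W4 ← W0 → W3
  W2 is a chain here and W2 is conditioned on, so the path is blocked at W2.
Path 3: W1 → W2 ← W0 → W4 ← W3
  W0 is a fork here and W0 is conditioned on, so the path is blocked at W0.
Path 4: W1 → W2 ← W0 → W3
  W0 is a fork here and W0 is conditioned on, so the path is blocked at W0.
Every path is blocked, so W1 and W3 are d-separated given {W0, W2, W4}.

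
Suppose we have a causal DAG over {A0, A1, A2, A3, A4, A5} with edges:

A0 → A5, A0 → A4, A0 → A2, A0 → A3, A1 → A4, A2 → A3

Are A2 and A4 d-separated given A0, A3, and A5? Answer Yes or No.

2 paths connect A2 and A4; each must be blocked for d-separation to hold:
  1. A2 ← A0 → A4 — A0:fork[blocks] ⇒ blocked
  2. A2 → A3 ← A0 → A4 — A3:collider[open]; A0:fork[blocks] ⇒ blocked
All paths are blocked; A2 ⊥ A4 | {A0, A3, A5} holds.

Yes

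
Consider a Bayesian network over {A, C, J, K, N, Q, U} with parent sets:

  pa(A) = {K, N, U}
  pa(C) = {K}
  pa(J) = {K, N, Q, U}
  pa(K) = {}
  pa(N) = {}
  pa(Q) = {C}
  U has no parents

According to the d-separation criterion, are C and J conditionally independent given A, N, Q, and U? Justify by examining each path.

Enumerating the 4 paths from C to J and testing each for blocking by {A, N, Q, U}:
  1. C → Q → J — Q:chain[blocks] ⇒ blocked
  2. C ← K → A ← N → J — K:fork[open]; A:collider[open]; N:fork[blocks] ⇒ blocked
  3. C ← K → A ← U → J — K:fork[open]; A:collider[open]; U:fork[blocks] ⇒ blocked
  4. C ← K → J — K:fork[open] ⇒ active
Since the path C ← K → J is active, C and J are not d-separated given {A, N, Q, U}.

No — C and J are not d-separated given {A, N, Q, U}.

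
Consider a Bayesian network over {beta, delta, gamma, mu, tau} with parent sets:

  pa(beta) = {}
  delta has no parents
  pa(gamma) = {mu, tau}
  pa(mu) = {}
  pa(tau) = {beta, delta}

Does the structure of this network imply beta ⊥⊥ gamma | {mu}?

There is one path between beta and gamma:
  1. beta → tau → gamma — tau:chain[open] ⇒ active
At least one path is unblocked, so d-separation fails.

No — beta and gamma are not d-separated given {mu}.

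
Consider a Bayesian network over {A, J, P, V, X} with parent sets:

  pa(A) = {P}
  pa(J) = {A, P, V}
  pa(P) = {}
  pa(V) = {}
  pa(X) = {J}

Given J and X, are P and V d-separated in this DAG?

There are 2 undirected paths between P and V; checking each against the conditioning set {J, X}:
Path 1: P → A → J ← V
  A is a chain and A is not conditioned on; J is a collider and J is conditioned on, which opens it — no node blocks this path, so it is active.
Path 2: P → J ← V
  J is a collider and J is conditioned on, which opens it — no node blocks this path, so it is active.
Since the path P → A → J ← V is active, P and V are not d-separated given {J, X}.

No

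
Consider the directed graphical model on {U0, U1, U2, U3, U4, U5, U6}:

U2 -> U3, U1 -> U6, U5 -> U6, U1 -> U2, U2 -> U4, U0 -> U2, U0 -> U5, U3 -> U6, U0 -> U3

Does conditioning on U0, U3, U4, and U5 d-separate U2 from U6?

No

5 paths connect U2 and U6; each must be blocked for d-separation to hold:
  1. U2 ← U0 → U5 → U6 — U0:fork[blocks]; U5:chain[blocks] ⇒ blocked
  2. U2 ← U0 → U3 → U6 — U0:fork[blocks]; U3:chain[blocks] ⇒ blocked
  3. U2 ← U1 → U6 — U1:fork[open] ⇒ active
  4. U2 → U3 ← U0 → U5 → U6 — U3:collider[open]; U0:fork[blocks]; U5:chain[blocks] ⇒ blocked
  5. U2 → U3 → U6 — U3:chain[blocks] ⇒ blocked
At least one path is unblocked, so d-separation fails.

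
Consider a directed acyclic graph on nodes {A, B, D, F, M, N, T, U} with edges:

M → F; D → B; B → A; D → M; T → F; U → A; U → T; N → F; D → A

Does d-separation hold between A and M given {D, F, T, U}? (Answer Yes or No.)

Yes

We examine all 3 paths between A and M:
Path 1: A ← U → T → F ← M
  U is a fork here and U is conditioned on, so the path is blocked at U.
Path 2: A ← D → M
  D is a fork here and D is conditioned on, so the path is blocked at D.
Path 3: A ← B ← D → M
  D is a fork here and D is conditioned on, so the path is blocked at D.
All paths are blocked; A ⊥ M | {D, F, T, U} holds.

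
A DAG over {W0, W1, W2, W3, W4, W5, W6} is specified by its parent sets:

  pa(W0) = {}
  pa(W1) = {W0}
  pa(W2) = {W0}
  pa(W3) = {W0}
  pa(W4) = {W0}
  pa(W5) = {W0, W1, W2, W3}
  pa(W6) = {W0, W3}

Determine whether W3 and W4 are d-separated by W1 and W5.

5 paths connect W3 and W4; each must be blocked for d-separation to hold:
  1. W3 ← W0 → W4 — W0:fork[open] ⇒ active
  2. W3 → W5 ← W1 ← W0 → W4 — W5:collider[open]; W1:chain[blocks]; W0:fork[open] ⇒ blocked
  3. W3 → W5 ← W0 → W4 — W5:collider[open]; W0:fork[open] ⇒ active
  4. W3 → W5 ← W2 ← W0 → W4 — W5:collider[open]; W2:chain[open]; W0:fork[open] ⇒ active
  5. W3 → W6 ← W0 → W4 — W6:collider[blocks]; W0:fork[open] ⇒ blocked
Because an active path exists, W3 and W4 are not d-separated.

No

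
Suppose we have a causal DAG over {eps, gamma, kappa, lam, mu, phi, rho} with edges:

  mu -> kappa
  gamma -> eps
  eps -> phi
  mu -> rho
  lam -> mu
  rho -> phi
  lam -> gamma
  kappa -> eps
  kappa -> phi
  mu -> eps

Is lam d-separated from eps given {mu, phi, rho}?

No

There are 6 undirected paths between lam and eps; checking each against the conditioning set {mu, phi, rho}:
  1. lam → gamma → eps — gamma:chain[open] ⇒ active
  2. lam → mu → eps — mu:chain[blocks] ⇒ blocked
  3. lam → mu → kappa → eps — mu:chain[blocks]; kappa:chain[open] ⇒ blocked
  4. lam → mu → kappa → phi ← eps — mu:chain[blocks]; kappa:chain[open]; phi:collider[open] ⇒ blocked
  5. lam → mu → rho → phi ← eps — mu:chain[blocks]; rho:chain[blocks]; phi:collider[open] ⇒ blocked
  6. lam → mu → rho → phi ← kappa → eps — mu:chain[blocks]; rho:chain[blocks]; phi:collider[open]; kappa:fork[open] ⇒ blocked
Because an active path exists, lam and eps are not d-separated.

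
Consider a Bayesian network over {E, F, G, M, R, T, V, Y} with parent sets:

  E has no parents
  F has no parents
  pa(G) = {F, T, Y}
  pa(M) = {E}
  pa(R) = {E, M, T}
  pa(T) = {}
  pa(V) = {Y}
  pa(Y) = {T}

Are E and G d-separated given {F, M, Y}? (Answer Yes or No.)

There are 4 undirected paths between E and G; checking each against the conditioning set {F, M, Y}:
Path 1: E → M → R ← T → Y → G
  M is a chain here and M is conditioned on, so the path is blocked at M.
Path 2: E → M → R ← T → G
  M is a chain here and M is conditioned on, so the path is blocked at M.
Path 3: E → R ← T → Y → G
  R is a collider here and neither R nor any of its descendants is conditioned on, so the collider stays closed — the path is blocked at R.
Path 4: E → R ← T → G
  R is a collider here and neither R nor any of its descendants is conditioned on, so the collider stays closed — the path is blocked at R.
All paths are blocked; E ⊥ G | {F, M, Y} holds.

Yes — E and G are d-separated given {F, M, Y}.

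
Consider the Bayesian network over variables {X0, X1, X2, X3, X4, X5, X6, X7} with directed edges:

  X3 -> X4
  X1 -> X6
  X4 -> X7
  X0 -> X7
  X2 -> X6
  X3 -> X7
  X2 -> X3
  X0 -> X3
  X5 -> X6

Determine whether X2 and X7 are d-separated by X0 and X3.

Yes — X2 and X7 are d-separated given {X0, X3}.

3 paths connect X2 and X7; each must be blocked for d-separation to hold:
  1. X2 → X3 → X4 → X7 — X3:chain[blocks]; X4:chain[open] ⇒ blocked
  2. X2 → X3 → X7 — X3:chain[blocks] ⇒ blocked
  3. X2 → X3 ← X0 → X7 — X3:collider[open]; X0:fork[blocks] ⇒ blocked
Every path is blocked, so X2 and X7 are d-separated given {X0, X3}.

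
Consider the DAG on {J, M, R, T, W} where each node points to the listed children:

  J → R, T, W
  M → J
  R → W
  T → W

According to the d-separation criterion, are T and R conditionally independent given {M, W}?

No

We examine all 4 paths between T and R:
Path 1: T ← J → R
  J is a fork and J is not conditioned on — no node blocks this path, so it is active.
Path 2: T ← J → W ← R
  J is a fork and J is not conditioned on; W is a collider and W is conditioned on, which opens it — no node blocks this path, so it is active.
Path 3: T → W ← R
  W is a collider and W is conditioned on, which opens it — no node blocks this path, so it is active.
Path 4: T → W ← J → R
  W is a collider and W is conditioned on, which opens it; J is a fork and J is not conditioned on — no node blocks this path, so it is active.
At least one path is unblocked, so d-separation fails.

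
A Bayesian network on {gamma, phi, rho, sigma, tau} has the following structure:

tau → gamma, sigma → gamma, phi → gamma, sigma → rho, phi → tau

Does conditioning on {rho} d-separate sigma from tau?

Yes

We examine all 2 paths between sigma and tau:
Path 1: sigma → gamma ← tau
  gamma is a collider here and neither gamma nor any of its descendants is conditioned on, so the collider stays closed — the path is blocked at gamma.
Path 2: sigma → gamma ← phi → tau
  gamma is a collider here and neither gamma nor any of its descendants is conditioned on, so the collider stays closed — the path is blocked at gamma.
All paths are blocked; sigma ⊥ tau | {rho} holds.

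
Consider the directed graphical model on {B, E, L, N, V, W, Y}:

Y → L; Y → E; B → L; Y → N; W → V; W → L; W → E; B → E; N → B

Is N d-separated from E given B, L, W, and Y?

Yes — N and E are d-separated given {B, L, W, Y}.

6 paths connect N and E; each must be blocked for d-separation to hold:
Path 1: N → B → L ← W → E
  B is a chain here and B is conditioned on, so the path is blocked at B.
Path 2: N → B → L ← Y → E
  B is a chain here and B is conditioned on, so the path is blocked at B.
Path 3: N → B → E
  B is a chain here and B is conditioned on, so the path is blocked at B.
Path 4: N ← Y → L ← B → E
  Y is a fork here and Y is conditioned on, so the path is blocked at Y.
Path 5: N ← Y → L ← W → E
  Y is a fork here and Y is conditioned on, so the path is blocked at Y.
Path 6: N ← Y → E
  Y is a fork here and Y is conditioned on, so the path is blocked at Y.
All paths are blocked; N ⊥ E | {B, L, W, Y} holds.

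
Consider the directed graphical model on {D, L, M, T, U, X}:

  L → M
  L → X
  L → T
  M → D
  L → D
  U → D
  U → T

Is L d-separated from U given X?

We examine all 3 paths between L and U:
  1. L → M → D ← U — M:chain[open]; D:collider[blocks] ⇒ blocked
  2. L → T ← U — T:collider[blocks] ⇒ blocked
  3. L → D ← U — D:collider[blocks] ⇒ blocked
Every path is blocked, so L and U are d-separated given {X}.

Yes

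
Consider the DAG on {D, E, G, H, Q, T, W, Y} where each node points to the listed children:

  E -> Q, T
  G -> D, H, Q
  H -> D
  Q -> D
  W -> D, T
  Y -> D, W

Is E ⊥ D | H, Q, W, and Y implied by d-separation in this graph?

No

There are 5 undirected paths between E and D; checking each against the conditioning set {H, Q, W, Y}:
Path 1: E → Q ← G → H → D
  H is a chain here and H is conditioned on, so the path is blocked at H.
Path 2: E → Q ← G → D
  Q is a collider and Q is conditioned on, which opens it; G is a fork and G is not conditioned on — no node blocks this path, so it is active.
Path 3: E → Q → D
  Q is a chain here and Q is conditioned on, so the path is blocked at Q.
Path 4: E → T ← W → D
  T is a collider here and neither T nor any of its descendants is conditioned on, so the collider stays closed — the path is blocked at T.
Path 5: E → T ← W ← Y → D
  T is a collider here and neither T nor any of its descendants is conditioned on, so the collider stays closed — the path is blocked at T.
At least one path is unblocked, so d-separation fails.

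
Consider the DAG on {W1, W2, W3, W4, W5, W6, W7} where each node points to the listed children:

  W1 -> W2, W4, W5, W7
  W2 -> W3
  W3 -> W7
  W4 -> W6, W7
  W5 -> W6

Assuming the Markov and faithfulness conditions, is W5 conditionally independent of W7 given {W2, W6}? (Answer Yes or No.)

No

There are 6 undirected paths between W5 and W7; checking each against the conditioning set {W2, W6}:
Path 1: W5 → W6 ← W4 → W7
  W6 is a collider and W6 is conditioned on, which opens it; W4 is a fork and W4 is not conditioned on — no node blocks this path, so it is active.
Path 2: W5 → W6 ← W4 ← W1 → W7
  W6 is a collider and W6 is conditioned on, which opens it; W4 is a chain and W4 is not conditioned on; W1 is a fork and W1 is not conditioned on — no node blocks this path, so it is active.
Path 3: W5 → W6 ← W4 ← W1 → W2 → W3 → W7
  W2 is a chain here and W2 is conditioned on, so the path is blocked at W2.
Path 4: W5 ← W1 → W7
  W1 is a fork and W1 is not conditioned on — no node blocks this path, so it is active.
Path 5: W5 ← W1 → W2 → W3 → W7
  W2 is a chain here and W2 is conditioned on, so the path is blocked at W2.
Path 6: W5 ← W1 → W4 → W7
  W1 is a fork and W1 is not conditioned on; W4 is a chain and W4 is not conditioned on — no node blocks this path, so it is active.
Since the path W5 → W6 ← W4 → W7 is active, W5 and W7 are not d-separated given {W2, W6}.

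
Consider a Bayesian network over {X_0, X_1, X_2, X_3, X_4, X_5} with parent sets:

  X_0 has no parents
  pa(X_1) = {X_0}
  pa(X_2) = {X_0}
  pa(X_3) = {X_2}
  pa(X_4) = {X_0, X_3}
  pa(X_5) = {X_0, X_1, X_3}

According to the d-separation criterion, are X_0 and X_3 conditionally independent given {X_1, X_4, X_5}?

No

4 paths connect X_0 and X_3; each must be blocked for d-separation to hold:
Path 1: X_0 → X_5 ← X_3
  X_5 is a collider and X_5 is conditioned on, which opens it — no node blocks this path, so it is active.
Path 2: X_0 → X_2 → X_3
  X_2 is a chain and X_2 is not conditioned on — no node blocks this path, so it is active.
Path 3: X_0 → X_4 ← X_3
  X_4 is a collider and X_4 is conditioned on, which opens it — no node blocks this path, so it is active.
Path 4: X_0 → X_1 → X_5 ← X_3
  X_1 is a chain here and X_1 is conditioned on, so the path is blocked at X_1.
At least one path is unblocked, so d-separation fails.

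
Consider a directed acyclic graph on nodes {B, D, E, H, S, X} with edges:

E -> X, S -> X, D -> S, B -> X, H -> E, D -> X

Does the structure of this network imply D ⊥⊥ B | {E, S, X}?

No — D and B are not d-separated given {E, S, X}.

2 paths connect D and B; each must be blocked for d-separation to hold:
Path 1: D → S → X ← B
  S is a chain here and S is conditioned on, so the path is blocked at S.
Path 2: D → X ← B
  X is a collider and X is conditioned on, which opens it — no node blocks this path, so it is active.
At least one path is unblocked, so d-separation fails.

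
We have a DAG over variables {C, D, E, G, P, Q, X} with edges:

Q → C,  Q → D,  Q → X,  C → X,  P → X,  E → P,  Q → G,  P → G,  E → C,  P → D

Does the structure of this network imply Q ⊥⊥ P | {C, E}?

6 paths connect Q and P; each must be blocked for d-separation to hold:
Path 1: Q → C ← E → P
  E is a fork here and E is conditioned on, so the path is blocked at E.
Path 2: Q → C → X ← P
  C is a chain here and C is conditioned on, so the path is blocked at C.
Path 3: Q → X ← C ← E → P
  X is a collider here and neither X nor any of its descendants is conditioned on, so the collider stays closed — the path is blocked at X.
Path 4: Q → X ← P
  X is a collider here and neither X nor any of its descendants is conditioned on, so the collider stays closed — the path is blocked at X.
Path 5: Q → D ← P
  D is a collider here and neither D nor any of its descendants is conditioned on, so the collider stays closed — the path is blocked at D.
Path 6: Q → G ← P
  G is a collider here and neither G nor any of its descendants is conditioned on, so the collider stays closed — the path is blocked at G.
Every path is blocked, so Q and P are d-separated given {C, E}.

Yes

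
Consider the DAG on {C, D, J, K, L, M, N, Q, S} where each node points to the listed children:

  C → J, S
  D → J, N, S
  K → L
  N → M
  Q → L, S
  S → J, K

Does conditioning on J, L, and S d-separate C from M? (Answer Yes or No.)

No

We examine all 4 paths between C and M:
  1. C → J ← D → N → M — J:collider[open]; D:fork[open]; N:chain[open] ⇒ active
  2. C → J ← S ← D → N → M — J:collider[open]; S:chain[blocks]; D:fork[open]; N:chain[open] ⇒ blocked
  3. C → S → J ← D → N → M — S:chain[blocks]; J:collider[open]; D:fork[open]; N:chain[open] ⇒ blocked
  4. C → S ← D → N → M — S:collider[open]; D:fork[open]; N:chain[open] ⇒ active
Since the path C → J ← D → N → M is active, C and M are not d-separated given {J, L, S}.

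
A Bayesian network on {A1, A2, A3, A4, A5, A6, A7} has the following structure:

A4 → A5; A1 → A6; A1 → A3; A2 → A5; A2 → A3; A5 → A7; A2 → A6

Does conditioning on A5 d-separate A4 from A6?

There are 2 undirected paths between A4 and A6; checking each against the conditioning set {A5}:
  1. A4 → A5 ← A2 → A6 — A5:collider[open]; A2:fork[open] ⇒ active
  2. A4 → A5 ← A2 → A3 ← A1 → A6 — A5:collider[open]; A2:fork[open]; A3:collider[blocks]; A1:fork[open] ⇒ blocked
Because an active path exists, A4 and A6 are not d-separated.

No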